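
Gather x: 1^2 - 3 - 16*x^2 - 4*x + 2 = -16*x^2 - 4*x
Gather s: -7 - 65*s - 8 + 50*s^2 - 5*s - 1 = 50*s^2 - 70*s - 16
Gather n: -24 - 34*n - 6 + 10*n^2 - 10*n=10*n^2 - 44*n - 30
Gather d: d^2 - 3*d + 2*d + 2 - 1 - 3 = d^2 - d - 2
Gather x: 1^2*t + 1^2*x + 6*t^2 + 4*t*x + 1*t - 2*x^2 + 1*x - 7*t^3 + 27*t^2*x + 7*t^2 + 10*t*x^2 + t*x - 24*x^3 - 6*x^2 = -7*t^3 + 13*t^2 + 2*t - 24*x^3 + x^2*(10*t - 8) + x*(27*t^2 + 5*t + 2)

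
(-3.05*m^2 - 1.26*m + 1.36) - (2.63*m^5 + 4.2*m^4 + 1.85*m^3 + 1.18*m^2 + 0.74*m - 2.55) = -2.63*m^5 - 4.2*m^4 - 1.85*m^3 - 4.23*m^2 - 2.0*m + 3.91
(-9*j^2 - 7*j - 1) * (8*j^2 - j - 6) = -72*j^4 - 47*j^3 + 53*j^2 + 43*j + 6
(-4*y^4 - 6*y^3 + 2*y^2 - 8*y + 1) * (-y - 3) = 4*y^5 + 18*y^4 + 16*y^3 + 2*y^2 + 23*y - 3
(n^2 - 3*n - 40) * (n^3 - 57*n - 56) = n^5 - 3*n^4 - 97*n^3 + 115*n^2 + 2448*n + 2240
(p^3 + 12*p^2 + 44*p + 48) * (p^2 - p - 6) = p^5 + 11*p^4 + 26*p^3 - 68*p^2 - 312*p - 288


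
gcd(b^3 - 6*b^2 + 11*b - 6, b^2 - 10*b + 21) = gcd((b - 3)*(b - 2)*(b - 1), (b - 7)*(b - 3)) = b - 3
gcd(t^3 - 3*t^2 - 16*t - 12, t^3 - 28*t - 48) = t^2 - 4*t - 12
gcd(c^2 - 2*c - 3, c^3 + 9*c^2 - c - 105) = c - 3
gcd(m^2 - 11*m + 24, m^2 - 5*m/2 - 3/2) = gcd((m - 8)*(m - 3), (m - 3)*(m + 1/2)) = m - 3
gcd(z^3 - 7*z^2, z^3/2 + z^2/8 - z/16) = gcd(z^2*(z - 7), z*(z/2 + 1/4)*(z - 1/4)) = z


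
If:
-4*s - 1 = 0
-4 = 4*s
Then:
No Solution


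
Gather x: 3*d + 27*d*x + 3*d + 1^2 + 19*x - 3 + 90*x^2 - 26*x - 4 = 6*d + 90*x^2 + x*(27*d - 7) - 6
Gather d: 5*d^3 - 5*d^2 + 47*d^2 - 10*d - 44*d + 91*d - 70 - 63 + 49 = 5*d^3 + 42*d^2 + 37*d - 84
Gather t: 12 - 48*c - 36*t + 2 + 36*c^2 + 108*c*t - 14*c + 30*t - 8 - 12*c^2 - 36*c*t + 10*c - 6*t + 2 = 24*c^2 - 52*c + t*(72*c - 12) + 8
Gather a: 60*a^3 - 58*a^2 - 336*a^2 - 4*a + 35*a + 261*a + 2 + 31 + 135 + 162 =60*a^3 - 394*a^2 + 292*a + 330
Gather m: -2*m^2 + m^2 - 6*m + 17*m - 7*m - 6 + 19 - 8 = -m^2 + 4*m + 5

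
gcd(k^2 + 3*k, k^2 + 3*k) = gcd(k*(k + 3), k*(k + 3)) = k^2 + 3*k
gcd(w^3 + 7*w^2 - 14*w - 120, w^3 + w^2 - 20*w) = w^2 + w - 20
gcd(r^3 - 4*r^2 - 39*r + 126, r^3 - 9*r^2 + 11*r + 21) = r^2 - 10*r + 21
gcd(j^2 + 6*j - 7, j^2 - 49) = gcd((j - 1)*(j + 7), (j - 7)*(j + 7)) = j + 7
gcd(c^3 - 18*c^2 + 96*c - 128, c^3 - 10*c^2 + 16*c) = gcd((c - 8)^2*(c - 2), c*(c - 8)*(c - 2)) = c^2 - 10*c + 16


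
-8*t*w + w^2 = w*(-8*t + w)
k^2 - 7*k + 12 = (k - 4)*(k - 3)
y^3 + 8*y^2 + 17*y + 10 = (y + 1)*(y + 2)*(y + 5)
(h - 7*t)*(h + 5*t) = h^2 - 2*h*t - 35*t^2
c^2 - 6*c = c*(c - 6)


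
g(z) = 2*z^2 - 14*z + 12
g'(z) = 4*z - 14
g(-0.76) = 23.80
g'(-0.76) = -17.04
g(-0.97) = 27.46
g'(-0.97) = -17.88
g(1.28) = -2.64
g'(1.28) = -8.88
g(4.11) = -11.76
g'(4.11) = 2.44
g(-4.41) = 112.64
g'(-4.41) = -31.64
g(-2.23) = 53.17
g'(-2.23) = -22.92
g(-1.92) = 46.25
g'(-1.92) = -21.68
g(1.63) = -5.51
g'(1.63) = -7.48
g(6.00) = 0.00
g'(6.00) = 10.00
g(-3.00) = 72.00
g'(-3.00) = -26.00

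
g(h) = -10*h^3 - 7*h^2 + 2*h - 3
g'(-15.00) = -6538.00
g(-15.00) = 32142.00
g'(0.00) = 2.00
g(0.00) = -3.00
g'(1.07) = -47.33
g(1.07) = -21.12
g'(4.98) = -811.73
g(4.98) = -1401.70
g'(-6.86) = -1313.75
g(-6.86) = 2882.15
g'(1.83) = -124.09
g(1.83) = -84.07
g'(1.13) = -52.13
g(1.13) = -24.11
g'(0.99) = -41.26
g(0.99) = -17.58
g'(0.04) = 1.39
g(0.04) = -2.93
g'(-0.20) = 3.60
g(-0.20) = -3.60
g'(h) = -30*h^2 - 14*h + 2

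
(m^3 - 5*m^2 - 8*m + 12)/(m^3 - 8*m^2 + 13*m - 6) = (m + 2)/(m - 1)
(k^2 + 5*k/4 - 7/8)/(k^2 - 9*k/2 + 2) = (k + 7/4)/(k - 4)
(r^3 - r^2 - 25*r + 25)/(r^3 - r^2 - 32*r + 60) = (r^2 + 4*r - 5)/(r^2 + 4*r - 12)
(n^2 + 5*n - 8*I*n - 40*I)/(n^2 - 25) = (n - 8*I)/(n - 5)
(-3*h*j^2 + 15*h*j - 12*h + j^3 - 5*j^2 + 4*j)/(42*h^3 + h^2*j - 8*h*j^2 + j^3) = (-j^2 + 5*j - 4)/(14*h^2 + 5*h*j - j^2)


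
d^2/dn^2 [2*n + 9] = 0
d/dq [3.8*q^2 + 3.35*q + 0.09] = 7.6*q + 3.35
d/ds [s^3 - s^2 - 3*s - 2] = 3*s^2 - 2*s - 3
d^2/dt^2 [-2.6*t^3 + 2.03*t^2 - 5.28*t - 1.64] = 4.06 - 15.6*t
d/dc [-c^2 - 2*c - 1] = -2*c - 2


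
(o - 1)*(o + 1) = o^2 - 1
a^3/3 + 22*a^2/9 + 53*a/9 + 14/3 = (a/3 + 1)*(a + 2)*(a + 7/3)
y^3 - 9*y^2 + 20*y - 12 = (y - 6)*(y - 2)*(y - 1)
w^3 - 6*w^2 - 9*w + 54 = (w - 6)*(w - 3)*(w + 3)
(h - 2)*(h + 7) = h^2 + 5*h - 14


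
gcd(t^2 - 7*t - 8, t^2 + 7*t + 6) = t + 1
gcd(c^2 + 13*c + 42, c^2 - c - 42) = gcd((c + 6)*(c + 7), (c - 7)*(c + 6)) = c + 6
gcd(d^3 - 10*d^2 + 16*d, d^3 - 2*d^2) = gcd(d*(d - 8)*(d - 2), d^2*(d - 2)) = d^2 - 2*d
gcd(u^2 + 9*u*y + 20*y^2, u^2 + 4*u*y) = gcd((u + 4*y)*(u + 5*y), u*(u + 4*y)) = u + 4*y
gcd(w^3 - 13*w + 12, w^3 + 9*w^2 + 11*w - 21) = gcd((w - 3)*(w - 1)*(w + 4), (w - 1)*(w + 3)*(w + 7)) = w - 1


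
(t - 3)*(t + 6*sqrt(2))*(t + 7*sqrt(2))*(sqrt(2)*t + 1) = sqrt(2)*t^4 - 3*sqrt(2)*t^3 + 27*t^3 - 81*t^2 + 97*sqrt(2)*t^2 - 291*sqrt(2)*t + 84*t - 252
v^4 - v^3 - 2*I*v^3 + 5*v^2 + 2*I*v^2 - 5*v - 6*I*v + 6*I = (v - 1)*(v - 3*I)*(v - I)*(v + 2*I)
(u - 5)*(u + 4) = u^2 - u - 20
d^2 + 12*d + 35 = (d + 5)*(d + 7)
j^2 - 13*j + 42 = (j - 7)*(j - 6)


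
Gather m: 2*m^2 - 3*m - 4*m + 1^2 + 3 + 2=2*m^2 - 7*m + 6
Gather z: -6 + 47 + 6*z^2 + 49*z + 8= 6*z^2 + 49*z + 49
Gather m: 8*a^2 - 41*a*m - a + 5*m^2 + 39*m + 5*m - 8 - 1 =8*a^2 - a + 5*m^2 + m*(44 - 41*a) - 9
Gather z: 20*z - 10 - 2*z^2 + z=-2*z^2 + 21*z - 10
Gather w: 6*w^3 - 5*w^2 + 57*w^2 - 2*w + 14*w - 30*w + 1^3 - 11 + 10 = 6*w^3 + 52*w^2 - 18*w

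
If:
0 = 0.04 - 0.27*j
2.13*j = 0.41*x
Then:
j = 0.15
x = 0.77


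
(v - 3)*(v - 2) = v^2 - 5*v + 6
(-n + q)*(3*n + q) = -3*n^2 + 2*n*q + q^2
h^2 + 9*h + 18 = (h + 3)*(h + 6)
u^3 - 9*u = u*(u - 3)*(u + 3)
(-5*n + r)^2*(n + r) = 25*n^3 + 15*n^2*r - 9*n*r^2 + r^3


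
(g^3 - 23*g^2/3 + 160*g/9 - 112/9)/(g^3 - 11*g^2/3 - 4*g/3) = (9*g^2 - 33*g + 28)/(3*g*(3*g + 1))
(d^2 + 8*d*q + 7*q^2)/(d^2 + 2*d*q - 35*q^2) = (-d - q)/(-d + 5*q)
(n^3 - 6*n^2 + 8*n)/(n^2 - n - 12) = n*(n - 2)/(n + 3)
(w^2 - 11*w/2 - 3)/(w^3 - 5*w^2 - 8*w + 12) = (w + 1/2)/(w^2 + w - 2)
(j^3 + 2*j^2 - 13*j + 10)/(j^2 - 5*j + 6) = (j^2 + 4*j - 5)/(j - 3)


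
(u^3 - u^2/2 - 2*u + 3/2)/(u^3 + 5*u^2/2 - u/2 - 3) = (u - 1)/(u + 2)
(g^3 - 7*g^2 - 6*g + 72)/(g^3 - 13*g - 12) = (g - 6)/(g + 1)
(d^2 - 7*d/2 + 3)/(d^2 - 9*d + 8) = (d^2 - 7*d/2 + 3)/(d^2 - 9*d + 8)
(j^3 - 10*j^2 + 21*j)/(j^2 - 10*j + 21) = j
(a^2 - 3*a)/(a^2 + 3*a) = (a - 3)/(a + 3)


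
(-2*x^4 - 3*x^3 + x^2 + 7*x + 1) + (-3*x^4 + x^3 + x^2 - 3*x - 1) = -5*x^4 - 2*x^3 + 2*x^2 + 4*x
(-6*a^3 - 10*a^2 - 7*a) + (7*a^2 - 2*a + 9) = -6*a^3 - 3*a^2 - 9*a + 9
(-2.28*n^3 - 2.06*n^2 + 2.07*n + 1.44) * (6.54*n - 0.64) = -14.9112*n^4 - 12.0132*n^3 + 14.8562*n^2 + 8.0928*n - 0.9216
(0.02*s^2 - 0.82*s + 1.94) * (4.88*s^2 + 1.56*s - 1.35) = 0.0976*s^4 - 3.9704*s^3 + 8.161*s^2 + 4.1334*s - 2.619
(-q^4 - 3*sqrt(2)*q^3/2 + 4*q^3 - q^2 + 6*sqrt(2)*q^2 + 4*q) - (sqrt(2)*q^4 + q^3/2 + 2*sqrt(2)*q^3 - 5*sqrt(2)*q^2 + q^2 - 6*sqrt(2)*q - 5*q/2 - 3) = -sqrt(2)*q^4 - q^4 - 7*sqrt(2)*q^3/2 + 7*q^3/2 - 2*q^2 + 11*sqrt(2)*q^2 + 13*q/2 + 6*sqrt(2)*q + 3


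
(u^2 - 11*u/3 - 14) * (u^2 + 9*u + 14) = u^4 + 16*u^3/3 - 33*u^2 - 532*u/3 - 196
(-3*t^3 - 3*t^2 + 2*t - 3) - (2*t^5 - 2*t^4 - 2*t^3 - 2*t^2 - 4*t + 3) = -2*t^5 + 2*t^4 - t^3 - t^2 + 6*t - 6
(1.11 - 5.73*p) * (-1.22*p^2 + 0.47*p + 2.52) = 6.9906*p^3 - 4.0473*p^2 - 13.9179*p + 2.7972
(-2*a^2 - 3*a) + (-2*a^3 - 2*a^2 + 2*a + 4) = -2*a^3 - 4*a^2 - a + 4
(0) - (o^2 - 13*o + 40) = -o^2 + 13*o - 40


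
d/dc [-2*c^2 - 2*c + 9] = -4*c - 2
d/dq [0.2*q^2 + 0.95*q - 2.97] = 0.4*q + 0.95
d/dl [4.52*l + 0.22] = 4.52000000000000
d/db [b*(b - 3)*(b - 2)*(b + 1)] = 4*b^3 - 12*b^2 + 2*b + 6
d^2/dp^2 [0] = 0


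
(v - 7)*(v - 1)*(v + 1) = v^3 - 7*v^2 - v + 7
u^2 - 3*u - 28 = (u - 7)*(u + 4)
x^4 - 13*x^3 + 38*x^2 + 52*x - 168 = (x - 7)*(x - 6)*(x - 2)*(x + 2)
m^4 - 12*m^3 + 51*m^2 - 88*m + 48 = (m - 4)^2*(m - 3)*(m - 1)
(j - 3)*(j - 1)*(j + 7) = j^3 + 3*j^2 - 25*j + 21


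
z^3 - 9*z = z*(z - 3)*(z + 3)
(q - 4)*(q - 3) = q^2 - 7*q + 12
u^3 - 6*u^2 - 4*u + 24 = (u - 6)*(u - 2)*(u + 2)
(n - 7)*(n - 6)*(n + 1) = n^3 - 12*n^2 + 29*n + 42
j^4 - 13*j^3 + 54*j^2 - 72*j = j*(j - 6)*(j - 4)*(j - 3)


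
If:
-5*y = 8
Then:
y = -8/5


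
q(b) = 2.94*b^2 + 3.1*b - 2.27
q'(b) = 5.88*b + 3.1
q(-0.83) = -2.82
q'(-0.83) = -1.78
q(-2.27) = 5.84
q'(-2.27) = -10.25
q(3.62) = 47.48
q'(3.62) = 24.39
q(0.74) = 1.63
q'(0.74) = 7.45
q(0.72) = 1.49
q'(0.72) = 7.33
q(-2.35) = 6.68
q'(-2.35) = -10.72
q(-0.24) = -2.84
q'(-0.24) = 1.69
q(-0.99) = -2.46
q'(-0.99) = -2.72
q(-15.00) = 612.73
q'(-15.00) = -85.10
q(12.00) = 458.29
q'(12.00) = 73.66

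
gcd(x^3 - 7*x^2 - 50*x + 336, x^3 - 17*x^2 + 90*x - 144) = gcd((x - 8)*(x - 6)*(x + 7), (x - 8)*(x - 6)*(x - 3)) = x^2 - 14*x + 48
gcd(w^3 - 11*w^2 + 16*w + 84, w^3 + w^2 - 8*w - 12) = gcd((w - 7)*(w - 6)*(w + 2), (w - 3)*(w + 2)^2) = w + 2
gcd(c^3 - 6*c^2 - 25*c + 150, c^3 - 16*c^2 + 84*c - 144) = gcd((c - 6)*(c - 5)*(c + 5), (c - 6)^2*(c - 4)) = c - 6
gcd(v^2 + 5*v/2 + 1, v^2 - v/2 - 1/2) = v + 1/2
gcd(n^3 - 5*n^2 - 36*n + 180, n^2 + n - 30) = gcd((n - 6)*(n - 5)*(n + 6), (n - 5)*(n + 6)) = n^2 + n - 30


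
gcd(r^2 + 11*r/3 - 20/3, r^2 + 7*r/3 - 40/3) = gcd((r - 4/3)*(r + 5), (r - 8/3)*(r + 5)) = r + 5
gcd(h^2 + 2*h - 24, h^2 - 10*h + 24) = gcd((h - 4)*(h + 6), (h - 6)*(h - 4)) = h - 4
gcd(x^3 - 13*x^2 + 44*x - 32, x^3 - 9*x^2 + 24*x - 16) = x^2 - 5*x + 4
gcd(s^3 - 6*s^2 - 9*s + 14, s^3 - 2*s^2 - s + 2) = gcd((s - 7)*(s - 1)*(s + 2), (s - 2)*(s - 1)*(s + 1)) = s - 1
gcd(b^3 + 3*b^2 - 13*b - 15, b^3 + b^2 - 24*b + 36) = b - 3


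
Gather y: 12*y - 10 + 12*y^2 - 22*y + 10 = 12*y^2 - 10*y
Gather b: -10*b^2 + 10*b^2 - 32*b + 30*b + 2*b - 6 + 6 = 0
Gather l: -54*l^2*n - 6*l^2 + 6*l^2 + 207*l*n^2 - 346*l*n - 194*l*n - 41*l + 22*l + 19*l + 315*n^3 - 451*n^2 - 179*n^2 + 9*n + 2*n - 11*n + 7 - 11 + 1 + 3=-54*l^2*n + l*(207*n^2 - 540*n) + 315*n^3 - 630*n^2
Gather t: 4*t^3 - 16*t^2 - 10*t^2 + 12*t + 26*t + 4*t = 4*t^3 - 26*t^2 + 42*t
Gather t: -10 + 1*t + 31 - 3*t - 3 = 18 - 2*t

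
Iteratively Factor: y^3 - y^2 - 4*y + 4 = (y - 1)*(y^2 - 4) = (y - 1)*(y + 2)*(y - 2)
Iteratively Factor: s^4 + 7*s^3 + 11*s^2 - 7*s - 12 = (s + 3)*(s^3 + 4*s^2 - s - 4) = (s + 1)*(s + 3)*(s^2 + 3*s - 4) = (s + 1)*(s + 3)*(s + 4)*(s - 1)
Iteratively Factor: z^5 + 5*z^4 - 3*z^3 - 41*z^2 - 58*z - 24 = (z + 1)*(z^4 + 4*z^3 - 7*z^2 - 34*z - 24) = (z + 1)^2*(z^3 + 3*z^2 - 10*z - 24) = (z + 1)^2*(z + 2)*(z^2 + z - 12) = (z + 1)^2*(z + 2)*(z + 4)*(z - 3)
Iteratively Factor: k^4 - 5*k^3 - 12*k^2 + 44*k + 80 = (k + 2)*(k^3 - 7*k^2 + 2*k + 40) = (k + 2)^2*(k^2 - 9*k + 20) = (k - 4)*(k + 2)^2*(k - 5)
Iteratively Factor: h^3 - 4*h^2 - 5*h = (h)*(h^2 - 4*h - 5) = h*(h - 5)*(h + 1)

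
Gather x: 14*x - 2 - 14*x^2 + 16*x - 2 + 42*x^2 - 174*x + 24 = 28*x^2 - 144*x + 20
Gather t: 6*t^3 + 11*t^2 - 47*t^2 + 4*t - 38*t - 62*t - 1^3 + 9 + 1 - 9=6*t^3 - 36*t^2 - 96*t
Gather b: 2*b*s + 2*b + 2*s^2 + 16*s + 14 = b*(2*s + 2) + 2*s^2 + 16*s + 14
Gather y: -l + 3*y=-l + 3*y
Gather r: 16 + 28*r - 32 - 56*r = -28*r - 16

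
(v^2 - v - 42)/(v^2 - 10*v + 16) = (v^2 - v - 42)/(v^2 - 10*v + 16)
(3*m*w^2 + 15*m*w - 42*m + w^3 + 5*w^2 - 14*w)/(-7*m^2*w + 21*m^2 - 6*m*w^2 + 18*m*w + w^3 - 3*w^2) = (-3*m*w^2 - 15*m*w + 42*m - w^3 - 5*w^2 + 14*w)/(7*m^2*w - 21*m^2 + 6*m*w^2 - 18*m*w - w^3 + 3*w^2)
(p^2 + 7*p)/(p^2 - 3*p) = (p + 7)/(p - 3)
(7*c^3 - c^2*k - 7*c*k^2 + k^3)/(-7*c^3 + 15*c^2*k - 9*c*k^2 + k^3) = (-c - k)/(c - k)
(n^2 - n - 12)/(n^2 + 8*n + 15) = (n - 4)/(n + 5)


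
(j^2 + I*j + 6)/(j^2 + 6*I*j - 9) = (j - 2*I)/(j + 3*I)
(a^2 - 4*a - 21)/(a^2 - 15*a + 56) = (a + 3)/(a - 8)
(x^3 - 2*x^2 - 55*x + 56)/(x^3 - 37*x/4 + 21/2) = 4*(x^3 - 2*x^2 - 55*x + 56)/(4*x^3 - 37*x + 42)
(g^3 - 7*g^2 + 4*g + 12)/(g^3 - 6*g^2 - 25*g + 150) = (g^2 - g - 2)/(g^2 - 25)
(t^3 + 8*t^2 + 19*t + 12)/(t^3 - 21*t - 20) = (t + 3)/(t - 5)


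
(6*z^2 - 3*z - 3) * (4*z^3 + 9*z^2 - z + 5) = 24*z^5 + 42*z^4 - 45*z^3 + 6*z^2 - 12*z - 15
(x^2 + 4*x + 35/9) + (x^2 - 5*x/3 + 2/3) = 2*x^2 + 7*x/3 + 41/9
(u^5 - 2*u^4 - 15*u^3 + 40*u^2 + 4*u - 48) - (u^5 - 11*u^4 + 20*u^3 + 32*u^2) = 9*u^4 - 35*u^3 + 8*u^2 + 4*u - 48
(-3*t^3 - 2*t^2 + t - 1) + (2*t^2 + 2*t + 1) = -3*t^3 + 3*t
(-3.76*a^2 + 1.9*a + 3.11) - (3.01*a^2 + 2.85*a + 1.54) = -6.77*a^2 - 0.95*a + 1.57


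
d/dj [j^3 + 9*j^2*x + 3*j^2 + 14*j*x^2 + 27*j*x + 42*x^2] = 3*j^2 + 18*j*x + 6*j + 14*x^2 + 27*x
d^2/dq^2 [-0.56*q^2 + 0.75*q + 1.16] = -1.12000000000000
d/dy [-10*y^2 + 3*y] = 3 - 20*y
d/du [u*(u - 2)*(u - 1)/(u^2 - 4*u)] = (u^2 - 8*u + 10)/(u^2 - 8*u + 16)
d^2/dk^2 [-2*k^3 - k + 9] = -12*k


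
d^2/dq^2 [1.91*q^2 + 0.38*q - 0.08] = 3.82000000000000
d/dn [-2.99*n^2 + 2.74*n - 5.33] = 2.74 - 5.98*n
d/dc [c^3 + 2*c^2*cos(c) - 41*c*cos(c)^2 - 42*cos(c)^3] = -2*c^2*sin(c) + 3*c^2 + 41*c*sin(2*c) + 4*c*cos(c) + 126*sin(c)*cos(c)^2 - 41*cos(c)^2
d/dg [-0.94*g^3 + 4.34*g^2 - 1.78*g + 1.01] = -2.82*g^2 + 8.68*g - 1.78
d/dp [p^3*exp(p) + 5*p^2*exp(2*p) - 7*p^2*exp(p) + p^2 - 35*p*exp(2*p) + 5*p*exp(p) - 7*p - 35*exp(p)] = p^3*exp(p) + 10*p^2*exp(2*p) - 4*p^2*exp(p) - 60*p*exp(2*p) - 9*p*exp(p) + 2*p - 35*exp(2*p) - 30*exp(p) - 7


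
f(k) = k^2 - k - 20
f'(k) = 2*k - 1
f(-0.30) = -19.61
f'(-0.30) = -1.60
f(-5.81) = 19.57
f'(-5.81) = -12.62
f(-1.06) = -17.82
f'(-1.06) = -3.12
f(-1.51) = -16.21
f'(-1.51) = -4.02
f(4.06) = -7.58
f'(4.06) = 7.12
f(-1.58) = -15.92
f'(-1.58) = -4.16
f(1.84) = -18.45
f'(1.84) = 2.68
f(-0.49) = -19.27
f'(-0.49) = -1.98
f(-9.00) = 70.00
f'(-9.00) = -19.00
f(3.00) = -14.00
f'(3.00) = 5.00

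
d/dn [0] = 0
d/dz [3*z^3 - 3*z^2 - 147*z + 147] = 9*z^2 - 6*z - 147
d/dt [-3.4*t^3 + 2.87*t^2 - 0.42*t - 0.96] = -10.2*t^2 + 5.74*t - 0.42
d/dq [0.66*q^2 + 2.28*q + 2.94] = 1.32*q + 2.28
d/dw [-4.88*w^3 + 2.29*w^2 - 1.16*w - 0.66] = -14.64*w^2 + 4.58*w - 1.16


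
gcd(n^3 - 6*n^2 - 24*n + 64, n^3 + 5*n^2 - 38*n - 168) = n + 4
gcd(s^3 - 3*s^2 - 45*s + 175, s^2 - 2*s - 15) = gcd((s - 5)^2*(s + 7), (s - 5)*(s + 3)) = s - 5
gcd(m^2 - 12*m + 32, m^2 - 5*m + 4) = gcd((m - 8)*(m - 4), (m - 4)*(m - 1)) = m - 4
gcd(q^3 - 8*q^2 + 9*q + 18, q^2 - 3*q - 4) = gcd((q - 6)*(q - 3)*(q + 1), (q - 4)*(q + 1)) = q + 1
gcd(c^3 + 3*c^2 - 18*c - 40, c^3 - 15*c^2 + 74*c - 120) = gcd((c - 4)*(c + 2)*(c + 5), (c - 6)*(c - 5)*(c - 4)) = c - 4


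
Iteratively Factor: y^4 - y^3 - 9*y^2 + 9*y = (y + 3)*(y^3 - 4*y^2 + 3*y) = (y - 1)*(y + 3)*(y^2 - 3*y) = (y - 3)*(y - 1)*(y + 3)*(y)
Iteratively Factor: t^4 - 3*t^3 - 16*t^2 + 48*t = (t - 4)*(t^3 + t^2 - 12*t) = (t - 4)*(t - 3)*(t^2 + 4*t) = t*(t - 4)*(t - 3)*(t + 4)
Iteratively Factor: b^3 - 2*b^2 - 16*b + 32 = (b + 4)*(b^2 - 6*b + 8) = (b - 2)*(b + 4)*(b - 4)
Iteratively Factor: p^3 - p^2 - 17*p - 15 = (p + 1)*(p^2 - 2*p - 15) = (p - 5)*(p + 1)*(p + 3)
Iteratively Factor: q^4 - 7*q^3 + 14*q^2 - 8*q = (q - 1)*(q^3 - 6*q^2 + 8*q) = (q - 2)*(q - 1)*(q^2 - 4*q) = q*(q - 2)*(q - 1)*(q - 4)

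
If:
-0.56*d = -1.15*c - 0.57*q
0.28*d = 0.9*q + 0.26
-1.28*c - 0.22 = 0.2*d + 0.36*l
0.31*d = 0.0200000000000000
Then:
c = 0.16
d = 0.06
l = -1.23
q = -0.27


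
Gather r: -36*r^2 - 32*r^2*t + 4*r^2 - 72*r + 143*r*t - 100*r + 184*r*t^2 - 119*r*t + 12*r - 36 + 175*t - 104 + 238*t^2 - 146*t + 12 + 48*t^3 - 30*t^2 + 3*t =r^2*(-32*t - 32) + r*(184*t^2 + 24*t - 160) + 48*t^3 + 208*t^2 + 32*t - 128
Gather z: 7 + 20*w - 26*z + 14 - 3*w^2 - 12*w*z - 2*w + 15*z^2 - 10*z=-3*w^2 + 18*w + 15*z^2 + z*(-12*w - 36) + 21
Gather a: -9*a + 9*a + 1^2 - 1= 0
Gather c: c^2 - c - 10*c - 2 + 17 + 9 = c^2 - 11*c + 24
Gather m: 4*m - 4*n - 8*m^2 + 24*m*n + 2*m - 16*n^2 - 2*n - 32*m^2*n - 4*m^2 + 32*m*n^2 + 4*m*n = m^2*(-32*n - 12) + m*(32*n^2 + 28*n + 6) - 16*n^2 - 6*n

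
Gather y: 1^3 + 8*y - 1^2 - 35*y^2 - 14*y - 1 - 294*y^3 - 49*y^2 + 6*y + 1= -294*y^3 - 84*y^2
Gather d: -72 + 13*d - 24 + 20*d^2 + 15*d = 20*d^2 + 28*d - 96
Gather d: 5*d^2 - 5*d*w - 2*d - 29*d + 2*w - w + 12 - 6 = 5*d^2 + d*(-5*w - 31) + w + 6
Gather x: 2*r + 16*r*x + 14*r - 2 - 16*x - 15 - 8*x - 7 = 16*r + x*(16*r - 24) - 24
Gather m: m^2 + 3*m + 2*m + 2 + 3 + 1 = m^2 + 5*m + 6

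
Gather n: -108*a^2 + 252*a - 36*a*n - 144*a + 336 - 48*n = -108*a^2 + 108*a + n*(-36*a - 48) + 336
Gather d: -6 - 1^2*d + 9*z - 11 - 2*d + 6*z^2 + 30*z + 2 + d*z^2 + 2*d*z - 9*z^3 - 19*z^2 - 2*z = d*(z^2 + 2*z - 3) - 9*z^3 - 13*z^2 + 37*z - 15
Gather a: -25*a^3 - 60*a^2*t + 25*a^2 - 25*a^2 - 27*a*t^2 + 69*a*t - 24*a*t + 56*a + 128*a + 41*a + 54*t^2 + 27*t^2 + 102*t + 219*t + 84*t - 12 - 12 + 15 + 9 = -25*a^3 - 60*a^2*t + a*(-27*t^2 + 45*t + 225) + 81*t^2 + 405*t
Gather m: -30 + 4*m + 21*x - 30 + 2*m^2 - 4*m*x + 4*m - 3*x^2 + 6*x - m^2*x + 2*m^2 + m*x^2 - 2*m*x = m^2*(4 - x) + m*(x^2 - 6*x + 8) - 3*x^2 + 27*x - 60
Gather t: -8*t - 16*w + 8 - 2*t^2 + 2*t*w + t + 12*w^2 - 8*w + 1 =-2*t^2 + t*(2*w - 7) + 12*w^2 - 24*w + 9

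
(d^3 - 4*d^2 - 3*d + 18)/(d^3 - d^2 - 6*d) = (d - 3)/d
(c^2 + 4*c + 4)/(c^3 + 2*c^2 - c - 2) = (c + 2)/(c^2 - 1)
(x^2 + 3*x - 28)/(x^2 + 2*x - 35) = (x - 4)/(x - 5)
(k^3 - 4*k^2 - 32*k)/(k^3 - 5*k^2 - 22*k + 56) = k*(k - 8)/(k^2 - 9*k + 14)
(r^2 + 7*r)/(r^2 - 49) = r/(r - 7)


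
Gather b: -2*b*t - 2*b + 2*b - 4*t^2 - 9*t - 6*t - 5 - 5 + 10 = -2*b*t - 4*t^2 - 15*t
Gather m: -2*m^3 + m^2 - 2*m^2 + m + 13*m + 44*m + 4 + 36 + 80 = -2*m^3 - m^2 + 58*m + 120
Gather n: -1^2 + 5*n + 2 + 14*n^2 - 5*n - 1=14*n^2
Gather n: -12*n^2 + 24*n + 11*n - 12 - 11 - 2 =-12*n^2 + 35*n - 25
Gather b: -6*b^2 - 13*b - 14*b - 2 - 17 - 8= -6*b^2 - 27*b - 27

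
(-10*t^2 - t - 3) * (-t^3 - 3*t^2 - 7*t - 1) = 10*t^5 + 31*t^4 + 76*t^3 + 26*t^2 + 22*t + 3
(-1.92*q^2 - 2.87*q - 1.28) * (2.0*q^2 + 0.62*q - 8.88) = -3.84*q^4 - 6.9304*q^3 + 12.7102*q^2 + 24.692*q + 11.3664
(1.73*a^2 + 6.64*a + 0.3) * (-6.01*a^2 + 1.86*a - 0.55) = -10.3973*a^4 - 36.6886*a^3 + 9.5959*a^2 - 3.094*a - 0.165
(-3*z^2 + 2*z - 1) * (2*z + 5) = -6*z^3 - 11*z^2 + 8*z - 5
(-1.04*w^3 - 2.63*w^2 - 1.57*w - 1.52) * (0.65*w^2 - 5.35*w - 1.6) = -0.676*w^5 + 3.8545*w^4 + 14.714*w^3 + 11.6195*w^2 + 10.644*w + 2.432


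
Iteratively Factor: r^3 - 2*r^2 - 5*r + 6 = (r - 3)*(r^2 + r - 2) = (r - 3)*(r + 2)*(r - 1)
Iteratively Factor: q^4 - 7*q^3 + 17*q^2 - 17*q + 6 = (q - 1)*(q^3 - 6*q^2 + 11*q - 6) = (q - 3)*(q - 1)*(q^2 - 3*q + 2) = (q - 3)*(q - 2)*(q - 1)*(q - 1)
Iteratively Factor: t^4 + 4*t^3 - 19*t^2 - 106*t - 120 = (t + 4)*(t^3 - 19*t - 30) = (t - 5)*(t + 4)*(t^2 + 5*t + 6) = (t - 5)*(t + 3)*(t + 4)*(t + 2)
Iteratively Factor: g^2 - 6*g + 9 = (g - 3)*(g - 3)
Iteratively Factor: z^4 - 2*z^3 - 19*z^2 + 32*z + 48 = (z - 3)*(z^3 + z^2 - 16*z - 16) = (z - 3)*(z + 1)*(z^2 - 16) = (z - 4)*(z - 3)*(z + 1)*(z + 4)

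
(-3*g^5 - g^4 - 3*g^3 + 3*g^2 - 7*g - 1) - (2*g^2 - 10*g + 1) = -3*g^5 - g^4 - 3*g^3 + g^2 + 3*g - 2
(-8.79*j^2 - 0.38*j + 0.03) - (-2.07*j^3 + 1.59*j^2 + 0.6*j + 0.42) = 2.07*j^3 - 10.38*j^2 - 0.98*j - 0.39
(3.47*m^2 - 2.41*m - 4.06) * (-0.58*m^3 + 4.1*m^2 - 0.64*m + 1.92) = -2.0126*m^5 + 15.6248*m^4 - 9.747*m^3 - 8.4412*m^2 - 2.0288*m - 7.7952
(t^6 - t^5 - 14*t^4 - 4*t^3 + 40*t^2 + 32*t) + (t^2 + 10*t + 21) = t^6 - t^5 - 14*t^4 - 4*t^3 + 41*t^2 + 42*t + 21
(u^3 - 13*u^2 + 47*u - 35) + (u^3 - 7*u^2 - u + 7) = 2*u^3 - 20*u^2 + 46*u - 28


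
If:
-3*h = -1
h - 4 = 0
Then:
No Solution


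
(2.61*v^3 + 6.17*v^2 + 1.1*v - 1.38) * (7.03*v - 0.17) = 18.3483*v^4 + 42.9314*v^3 + 6.6841*v^2 - 9.8884*v + 0.2346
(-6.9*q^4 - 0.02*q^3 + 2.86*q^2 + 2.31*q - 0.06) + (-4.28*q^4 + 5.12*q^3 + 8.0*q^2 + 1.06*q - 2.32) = -11.18*q^4 + 5.1*q^3 + 10.86*q^2 + 3.37*q - 2.38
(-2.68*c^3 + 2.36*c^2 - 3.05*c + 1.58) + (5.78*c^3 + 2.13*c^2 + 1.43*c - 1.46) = 3.1*c^3 + 4.49*c^2 - 1.62*c + 0.12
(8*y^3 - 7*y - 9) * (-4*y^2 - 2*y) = -32*y^5 - 16*y^4 + 28*y^3 + 50*y^2 + 18*y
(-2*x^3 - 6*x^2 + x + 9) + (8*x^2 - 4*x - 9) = -2*x^3 + 2*x^2 - 3*x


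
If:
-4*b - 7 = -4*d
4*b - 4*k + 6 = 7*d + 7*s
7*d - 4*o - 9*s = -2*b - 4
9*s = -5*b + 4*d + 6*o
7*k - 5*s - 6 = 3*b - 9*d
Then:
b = -3029/1060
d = -587/530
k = 2921/3180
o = -4097/2120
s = -307/1590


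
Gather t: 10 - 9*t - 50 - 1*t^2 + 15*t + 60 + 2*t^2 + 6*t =t^2 + 12*t + 20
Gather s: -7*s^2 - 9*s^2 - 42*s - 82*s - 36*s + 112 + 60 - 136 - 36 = -16*s^2 - 160*s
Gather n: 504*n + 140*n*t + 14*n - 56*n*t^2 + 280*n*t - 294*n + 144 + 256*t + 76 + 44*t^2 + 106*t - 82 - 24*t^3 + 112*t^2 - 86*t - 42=n*(-56*t^2 + 420*t + 224) - 24*t^3 + 156*t^2 + 276*t + 96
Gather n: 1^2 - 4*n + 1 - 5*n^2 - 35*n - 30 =-5*n^2 - 39*n - 28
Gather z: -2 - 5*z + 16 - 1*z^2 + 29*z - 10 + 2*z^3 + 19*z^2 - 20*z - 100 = 2*z^3 + 18*z^2 + 4*z - 96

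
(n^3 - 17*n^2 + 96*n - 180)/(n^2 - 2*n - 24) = (n^2 - 11*n + 30)/(n + 4)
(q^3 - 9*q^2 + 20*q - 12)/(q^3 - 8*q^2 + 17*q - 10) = (q - 6)/(q - 5)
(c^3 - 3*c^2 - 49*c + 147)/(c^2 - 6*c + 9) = (c^2 - 49)/(c - 3)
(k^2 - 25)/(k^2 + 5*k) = (k - 5)/k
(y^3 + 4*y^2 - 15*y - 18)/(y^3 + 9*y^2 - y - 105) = (y^2 + 7*y + 6)/(y^2 + 12*y + 35)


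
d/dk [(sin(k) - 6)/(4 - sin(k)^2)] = (sin(k)^2 - 12*sin(k) + 4)*cos(k)/(sin(k)^2 - 4)^2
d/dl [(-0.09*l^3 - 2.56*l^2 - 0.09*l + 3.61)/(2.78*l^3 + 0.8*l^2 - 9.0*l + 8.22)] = (-1.11022302462516e-16*l^5 + 7.0448*l^4 + 2.1204*l^3 - 9.2148*l^2 - 47.8624*l + 31.7502)/(7.7284*l^6 + 4.448*l^5 - 49.4*l^4 + 31.3032*l^3 + 94.152*l^2 - 147.96*l + 67.5684)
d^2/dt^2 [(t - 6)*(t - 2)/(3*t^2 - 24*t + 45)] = 2*(-3*t^2 + 24*t - 49)/(t^6 - 24*t^5 + 237*t^4 - 1232*t^3 + 3555*t^2 - 5400*t + 3375)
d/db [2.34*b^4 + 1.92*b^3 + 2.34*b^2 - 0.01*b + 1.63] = 9.36*b^3 + 5.76*b^2 + 4.68*b - 0.01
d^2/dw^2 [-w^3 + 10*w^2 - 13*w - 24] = 20 - 6*w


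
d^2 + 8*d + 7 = (d + 1)*(d + 7)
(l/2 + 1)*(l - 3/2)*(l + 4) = l^3/2 + 9*l^2/4 - l/2 - 6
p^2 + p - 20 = (p - 4)*(p + 5)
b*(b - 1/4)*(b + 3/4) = b^3 + b^2/2 - 3*b/16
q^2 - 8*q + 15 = (q - 5)*(q - 3)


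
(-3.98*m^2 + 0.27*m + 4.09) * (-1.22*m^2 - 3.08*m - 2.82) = 4.8556*m^4 + 11.929*m^3 + 5.4022*m^2 - 13.3586*m - 11.5338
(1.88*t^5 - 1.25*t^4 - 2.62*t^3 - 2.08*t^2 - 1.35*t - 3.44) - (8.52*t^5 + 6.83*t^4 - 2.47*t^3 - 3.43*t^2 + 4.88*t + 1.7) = -6.64*t^5 - 8.08*t^4 - 0.15*t^3 + 1.35*t^2 - 6.23*t - 5.14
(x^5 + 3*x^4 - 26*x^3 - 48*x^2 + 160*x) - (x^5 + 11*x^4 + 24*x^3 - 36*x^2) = -8*x^4 - 50*x^3 - 12*x^2 + 160*x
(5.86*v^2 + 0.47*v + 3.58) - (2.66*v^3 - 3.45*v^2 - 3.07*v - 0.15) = -2.66*v^3 + 9.31*v^2 + 3.54*v + 3.73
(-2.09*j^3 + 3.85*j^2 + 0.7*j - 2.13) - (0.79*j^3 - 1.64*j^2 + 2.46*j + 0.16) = -2.88*j^3 + 5.49*j^2 - 1.76*j - 2.29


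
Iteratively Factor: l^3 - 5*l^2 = (l)*(l^2 - 5*l) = l^2*(l - 5)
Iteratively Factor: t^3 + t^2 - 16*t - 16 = (t - 4)*(t^2 + 5*t + 4) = (t - 4)*(t + 1)*(t + 4)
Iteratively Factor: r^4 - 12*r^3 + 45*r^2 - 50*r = (r - 5)*(r^3 - 7*r^2 + 10*r) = (r - 5)*(r - 2)*(r^2 - 5*r) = r*(r - 5)*(r - 2)*(r - 5)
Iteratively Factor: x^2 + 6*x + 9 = (x + 3)*(x + 3)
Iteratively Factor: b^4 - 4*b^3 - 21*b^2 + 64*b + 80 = (b + 1)*(b^3 - 5*b^2 - 16*b + 80) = (b - 5)*(b + 1)*(b^2 - 16) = (b - 5)*(b + 1)*(b + 4)*(b - 4)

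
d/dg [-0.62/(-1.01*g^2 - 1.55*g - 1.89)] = (-1.2524*g - 0.961)/(1.01*g^2 + 1.55*g + 1.89)^2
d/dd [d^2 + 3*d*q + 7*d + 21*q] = 2*d + 3*q + 7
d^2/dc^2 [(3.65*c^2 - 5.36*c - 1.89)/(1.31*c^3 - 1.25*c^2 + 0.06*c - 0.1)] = (12.52753*c^6 - 55.1897759999999*c^5 + 12.019512*c^4 + 40.852192*c^3 - 29.773494*c^2 + 3.38496*c + 0.467572)/(2.248091*c^9 - 6.435375*c^8 + 6.449523*c^7 - 3.057455*c^6 + 1.277898*c^5 - 0.52941*c^4 + 0.084516*c^3 - 0.03858*c^2 + 0.0018*c - 0.001)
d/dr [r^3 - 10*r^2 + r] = 3*r^2 - 20*r + 1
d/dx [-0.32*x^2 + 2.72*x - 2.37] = 2.72 - 0.64*x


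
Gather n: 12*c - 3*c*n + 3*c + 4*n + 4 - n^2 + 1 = 15*c - n^2 + n*(4 - 3*c) + 5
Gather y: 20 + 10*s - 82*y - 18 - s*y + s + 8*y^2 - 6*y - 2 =11*s + 8*y^2 + y*(-s - 88)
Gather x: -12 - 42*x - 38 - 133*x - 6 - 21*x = -196*x - 56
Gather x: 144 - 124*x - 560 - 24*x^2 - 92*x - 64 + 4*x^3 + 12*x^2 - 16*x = 4*x^3 - 12*x^2 - 232*x - 480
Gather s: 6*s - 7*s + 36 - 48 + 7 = -s - 5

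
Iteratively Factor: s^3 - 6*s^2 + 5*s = (s)*(s^2 - 6*s + 5) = s*(s - 5)*(s - 1)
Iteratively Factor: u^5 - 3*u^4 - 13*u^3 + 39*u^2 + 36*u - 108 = (u - 3)*(u^4 - 13*u^2 + 36) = (u - 3)^2*(u^3 + 3*u^2 - 4*u - 12) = (u - 3)^2*(u - 2)*(u^2 + 5*u + 6) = (u - 3)^2*(u - 2)*(u + 3)*(u + 2)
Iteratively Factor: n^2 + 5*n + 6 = (n + 2)*(n + 3)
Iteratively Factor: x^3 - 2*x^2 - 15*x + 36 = (x - 3)*(x^2 + x - 12) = (x - 3)*(x + 4)*(x - 3)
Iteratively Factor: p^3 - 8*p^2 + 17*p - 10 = (p - 5)*(p^2 - 3*p + 2) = (p - 5)*(p - 1)*(p - 2)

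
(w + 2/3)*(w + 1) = w^2 + 5*w/3 + 2/3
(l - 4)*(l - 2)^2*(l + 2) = l^4 - 6*l^3 + 4*l^2 + 24*l - 32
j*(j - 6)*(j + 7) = j^3 + j^2 - 42*j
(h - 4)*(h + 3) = h^2 - h - 12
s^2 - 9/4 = (s - 3/2)*(s + 3/2)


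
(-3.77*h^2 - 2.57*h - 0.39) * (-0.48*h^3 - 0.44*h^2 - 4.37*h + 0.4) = 1.8096*h^5 + 2.8924*h^4 + 17.7929*h^3 + 9.8945*h^2 + 0.6763*h - 0.156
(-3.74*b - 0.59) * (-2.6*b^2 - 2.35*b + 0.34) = 9.724*b^3 + 10.323*b^2 + 0.1149*b - 0.2006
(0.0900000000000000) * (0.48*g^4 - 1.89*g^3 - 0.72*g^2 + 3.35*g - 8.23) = 0.0432*g^4 - 0.1701*g^3 - 0.0648*g^2 + 0.3015*g - 0.7407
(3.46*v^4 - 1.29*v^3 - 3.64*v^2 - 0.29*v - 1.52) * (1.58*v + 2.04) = 5.4668*v^5 + 5.0202*v^4 - 8.3828*v^3 - 7.8838*v^2 - 2.9932*v - 3.1008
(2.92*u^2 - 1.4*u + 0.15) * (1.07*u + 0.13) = 3.1244*u^3 - 1.1184*u^2 - 0.0215*u + 0.0195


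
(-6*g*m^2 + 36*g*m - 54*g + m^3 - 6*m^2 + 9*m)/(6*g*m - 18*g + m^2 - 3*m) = (-6*g*m + 18*g + m^2 - 3*m)/(6*g + m)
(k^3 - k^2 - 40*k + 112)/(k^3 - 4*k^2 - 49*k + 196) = (k - 4)/(k - 7)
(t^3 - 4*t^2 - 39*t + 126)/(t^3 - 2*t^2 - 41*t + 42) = (t - 3)/(t - 1)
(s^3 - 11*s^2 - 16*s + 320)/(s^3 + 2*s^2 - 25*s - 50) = (s^2 - 16*s + 64)/(s^2 - 3*s - 10)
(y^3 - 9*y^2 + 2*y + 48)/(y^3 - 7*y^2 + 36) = (y - 8)/(y - 6)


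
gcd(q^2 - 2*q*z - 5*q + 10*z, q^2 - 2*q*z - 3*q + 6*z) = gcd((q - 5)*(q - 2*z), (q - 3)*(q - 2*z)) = -q + 2*z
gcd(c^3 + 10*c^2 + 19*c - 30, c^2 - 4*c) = 1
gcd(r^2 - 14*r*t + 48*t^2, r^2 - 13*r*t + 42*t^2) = r - 6*t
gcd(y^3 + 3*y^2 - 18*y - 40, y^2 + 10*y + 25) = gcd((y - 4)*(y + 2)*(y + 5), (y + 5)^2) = y + 5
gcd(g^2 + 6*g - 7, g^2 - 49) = g + 7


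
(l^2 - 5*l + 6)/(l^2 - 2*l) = (l - 3)/l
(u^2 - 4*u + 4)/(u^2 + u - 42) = (u^2 - 4*u + 4)/(u^2 + u - 42)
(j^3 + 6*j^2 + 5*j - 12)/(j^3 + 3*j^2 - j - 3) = (j + 4)/(j + 1)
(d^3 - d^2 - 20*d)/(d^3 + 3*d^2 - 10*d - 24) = d*(d - 5)/(d^2 - d - 6)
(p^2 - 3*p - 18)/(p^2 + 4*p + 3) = (p - 6)/(p + 1)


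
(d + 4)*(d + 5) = d^2 + 9*d + 20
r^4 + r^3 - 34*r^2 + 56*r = r*(r - 4)*(r - 2)*(r + 7)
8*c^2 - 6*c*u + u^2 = (-4*c + u)*(-2*c + u)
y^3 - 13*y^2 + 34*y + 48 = (y - 8)*(y - 6)*(y + 1)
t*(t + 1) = t^2 + t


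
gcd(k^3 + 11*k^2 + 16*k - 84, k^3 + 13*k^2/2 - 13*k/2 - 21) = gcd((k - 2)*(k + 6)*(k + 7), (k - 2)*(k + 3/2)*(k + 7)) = k^2 + 5*k - 14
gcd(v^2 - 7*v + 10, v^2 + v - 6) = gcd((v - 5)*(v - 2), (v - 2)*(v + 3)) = v - 2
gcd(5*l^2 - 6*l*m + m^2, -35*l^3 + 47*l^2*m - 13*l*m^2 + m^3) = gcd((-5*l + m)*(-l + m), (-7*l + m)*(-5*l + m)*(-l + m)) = 5*l^2 - 6*l*m + m^2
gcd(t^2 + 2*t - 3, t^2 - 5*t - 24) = t + 3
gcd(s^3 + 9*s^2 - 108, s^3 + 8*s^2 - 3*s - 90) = s^2 + 3*s - 18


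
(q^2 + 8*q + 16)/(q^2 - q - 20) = (q + 4)/(q - 5)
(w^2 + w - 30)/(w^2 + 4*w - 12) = (w - 5)/(w - 2)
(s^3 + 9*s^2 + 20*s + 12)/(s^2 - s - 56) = (s^3 + 9*s^2 + 20*s + 12)/(s^2 - s - 56)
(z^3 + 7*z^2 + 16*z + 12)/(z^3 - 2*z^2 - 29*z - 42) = (z + 2)/(z - 7)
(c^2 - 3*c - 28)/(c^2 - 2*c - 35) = (c + 4)/(c + 5)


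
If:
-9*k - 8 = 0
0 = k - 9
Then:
No Solution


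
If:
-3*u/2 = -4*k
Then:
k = 3*u/8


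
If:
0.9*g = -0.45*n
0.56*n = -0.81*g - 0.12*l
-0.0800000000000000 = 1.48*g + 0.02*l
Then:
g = -0.05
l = -0.13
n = 0.10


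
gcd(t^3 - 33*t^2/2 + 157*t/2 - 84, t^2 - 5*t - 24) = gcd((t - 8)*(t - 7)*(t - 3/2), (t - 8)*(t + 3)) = t - 8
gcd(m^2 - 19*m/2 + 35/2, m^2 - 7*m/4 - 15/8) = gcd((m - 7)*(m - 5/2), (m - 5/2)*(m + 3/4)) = m - 5/2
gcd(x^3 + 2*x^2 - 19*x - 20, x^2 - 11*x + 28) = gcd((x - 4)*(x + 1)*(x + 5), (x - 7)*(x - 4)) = x - 4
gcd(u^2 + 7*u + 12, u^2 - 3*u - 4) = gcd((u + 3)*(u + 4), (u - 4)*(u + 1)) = 1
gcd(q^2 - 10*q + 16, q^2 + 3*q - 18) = 1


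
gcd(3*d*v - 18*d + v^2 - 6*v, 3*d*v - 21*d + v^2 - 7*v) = 3*d + v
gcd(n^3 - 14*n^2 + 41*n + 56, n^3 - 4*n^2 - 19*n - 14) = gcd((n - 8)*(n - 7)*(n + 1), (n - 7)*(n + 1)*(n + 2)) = n^2 - 6*n - 7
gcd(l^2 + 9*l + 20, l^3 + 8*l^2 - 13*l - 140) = l + 5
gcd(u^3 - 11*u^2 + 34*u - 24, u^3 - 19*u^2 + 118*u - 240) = u - 6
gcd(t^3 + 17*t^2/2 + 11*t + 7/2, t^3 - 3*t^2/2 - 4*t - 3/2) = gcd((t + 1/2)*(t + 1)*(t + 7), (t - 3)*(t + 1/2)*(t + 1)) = t^2 + 3*t/2 + 1/2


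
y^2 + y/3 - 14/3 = (y - 2)*(y + 7/3)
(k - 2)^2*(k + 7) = k^3 + 3*k^2 - 24*k + 28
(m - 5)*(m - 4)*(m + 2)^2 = m^4 - 5*m^3 - 12*m^2 + 44*m + 80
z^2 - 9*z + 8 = (z - 8)*(z - 1)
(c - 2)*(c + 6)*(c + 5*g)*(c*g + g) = c^4*g + 5*c^3*g^2 + 5*c^3*g + 25*c^2*g^2 - 8*c^2*g - 40*c*g^2 - 12*c*g - 60*g^2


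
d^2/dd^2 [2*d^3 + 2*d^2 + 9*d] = 12*d + 4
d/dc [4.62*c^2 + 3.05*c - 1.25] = 9.24*c + 3.05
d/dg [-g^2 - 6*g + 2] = -2*g - 6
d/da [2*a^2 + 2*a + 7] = 4*a + 2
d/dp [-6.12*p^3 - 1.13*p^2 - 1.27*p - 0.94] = -18.36*p^2 - 2.26*p - 1.27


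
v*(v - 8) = v^2 - 8*v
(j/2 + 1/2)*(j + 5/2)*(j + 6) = j^3/2 + 19*j^2/4 + 47*j/4 + 15/2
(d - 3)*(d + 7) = d^2 + 4*d - 21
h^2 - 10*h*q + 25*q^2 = (h - 5*q)^2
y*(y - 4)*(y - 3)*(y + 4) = y^4 - 3*y^3 - 16*y^2 + 48*y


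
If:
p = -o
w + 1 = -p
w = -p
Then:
No Solution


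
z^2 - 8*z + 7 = (z - 7)*(z - 1)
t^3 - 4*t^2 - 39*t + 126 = (t - 7)*(t - 3)*(t + 6)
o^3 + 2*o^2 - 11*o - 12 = (o - 3)*(o + 1)*(o + 4)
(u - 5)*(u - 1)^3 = u^4 - 8*u^3 + 18*u^2 - 16*u + 5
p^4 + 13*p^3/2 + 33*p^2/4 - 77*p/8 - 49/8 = (p - 1)*(p + 1/2)*(p + 7/2)^2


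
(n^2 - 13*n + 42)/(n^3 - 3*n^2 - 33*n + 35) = (n - 6)/(n^2 + 4*n - 5)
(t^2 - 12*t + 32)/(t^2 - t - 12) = (t - 8)/(t + 3)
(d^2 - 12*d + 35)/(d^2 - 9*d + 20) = (d - 7)/(d - 4)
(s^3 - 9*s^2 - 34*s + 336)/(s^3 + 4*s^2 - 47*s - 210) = (s - 8)/(s + 5)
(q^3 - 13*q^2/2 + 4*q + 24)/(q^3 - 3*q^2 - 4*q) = (q^2 - 5*q/2 - 6)/(q*(q + 1))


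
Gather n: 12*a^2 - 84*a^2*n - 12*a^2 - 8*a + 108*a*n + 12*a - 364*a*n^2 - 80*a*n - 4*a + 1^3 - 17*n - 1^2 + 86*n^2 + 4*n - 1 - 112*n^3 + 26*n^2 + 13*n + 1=-112*n^3 + n^2*(112 - 364*a) + n*(-84*a^2 + 28*a)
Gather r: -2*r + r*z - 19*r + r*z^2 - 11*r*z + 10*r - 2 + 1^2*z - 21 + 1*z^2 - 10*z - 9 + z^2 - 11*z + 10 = r*(z^2 - 10*z - 11) + 2*z^2 - 20*z - 22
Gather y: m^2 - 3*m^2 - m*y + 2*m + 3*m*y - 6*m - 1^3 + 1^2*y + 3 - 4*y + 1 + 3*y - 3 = -2*m^2 + 2*m*y - 4*m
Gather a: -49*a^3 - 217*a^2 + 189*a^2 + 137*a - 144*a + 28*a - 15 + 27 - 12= -49*a^3 - 28*a^2 + 21*a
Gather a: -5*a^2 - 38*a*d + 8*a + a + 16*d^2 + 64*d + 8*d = -5*a^2 + a*(9 - 38*d) + 16*d^2 + 72*d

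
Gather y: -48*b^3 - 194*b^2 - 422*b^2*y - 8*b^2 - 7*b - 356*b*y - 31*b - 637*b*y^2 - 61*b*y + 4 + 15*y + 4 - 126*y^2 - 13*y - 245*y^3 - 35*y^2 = -48*b^3 - 202*b^2 - 38*b - 245*y^3 + y^2*(-637*b - 161) + y*(-422*b^2 - 417*b + 2) + 8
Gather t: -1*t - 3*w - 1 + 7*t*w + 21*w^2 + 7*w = t*(7*w - 1) + 21*w^2 + 4*w - 1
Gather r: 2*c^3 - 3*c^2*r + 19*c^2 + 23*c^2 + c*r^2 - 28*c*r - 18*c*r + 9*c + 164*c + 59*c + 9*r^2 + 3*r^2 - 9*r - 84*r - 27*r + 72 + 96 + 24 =2*c^3 + 42*c^2 + 232*c + r^2*(c + 12) + r*(-3*c^2 - 46*c - 120) + 192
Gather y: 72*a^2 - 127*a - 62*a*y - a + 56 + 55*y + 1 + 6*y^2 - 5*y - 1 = 72*a^2 - 128*a + 6*y^2 + y*(50 - 62*a) + 56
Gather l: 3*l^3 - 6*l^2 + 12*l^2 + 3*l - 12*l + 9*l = 3*l^3 + 6*l^2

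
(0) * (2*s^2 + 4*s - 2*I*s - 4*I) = 0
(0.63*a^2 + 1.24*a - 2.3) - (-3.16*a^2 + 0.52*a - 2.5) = 3.79*a^2 + 0.72*a + 0.2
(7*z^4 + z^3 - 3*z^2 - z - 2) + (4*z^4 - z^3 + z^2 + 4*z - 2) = 11*z^4 - 2*z^2 + 3*z - 4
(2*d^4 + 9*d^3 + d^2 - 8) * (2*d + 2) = 4*d^5 + 22*d^4 + 20*d^3 + 2*d^2 - 16*d - 16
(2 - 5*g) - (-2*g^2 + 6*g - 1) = 2*g^2 - 11*g + 3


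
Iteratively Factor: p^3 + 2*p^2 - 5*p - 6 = (p + 3)*(p^2 - p - 2) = (p + 1)*(p + 3)*(p - 2)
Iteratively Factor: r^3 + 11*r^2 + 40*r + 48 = (r + 4)*(r^2 + 7*r + 12) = (r + 4)^2*(r + 3)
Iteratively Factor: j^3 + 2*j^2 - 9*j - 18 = (j + 2)*(j^2 - 9) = (j - 3)*(j + 2)*(j + 3)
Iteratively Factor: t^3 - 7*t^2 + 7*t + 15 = (t + 1)*(t^2 - 8*t + 15) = (t - 3)*(t + 1)*(t - 5)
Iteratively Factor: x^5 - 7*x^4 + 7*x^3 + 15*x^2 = (x + 1)*(x^4 - 8*x^3 + 15*x^2) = x*(x + 1)*(x^3 - 8*x^2 + 15*x) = x^2*(x + 1)*(x^2 - 8*x + 15) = x^2*(x - 5)*(x + 1)*(x - 3)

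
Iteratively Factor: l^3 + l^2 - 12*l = (l + 4)*(l^2 - 3*l) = (l - 3)*(l + 4)*(l)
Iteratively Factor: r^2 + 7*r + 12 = (r + 3)*(r + 4)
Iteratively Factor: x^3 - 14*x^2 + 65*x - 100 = (x - 4)*(x^2 - 10*x + 25) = (x - 5)*(x - 4)*(x - 5)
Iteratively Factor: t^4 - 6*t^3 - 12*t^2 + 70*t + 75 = (t - 5)*(t^3 - t^2 - 17*t - 15) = (t - 5)^2*(t^2 + 4*t + 3) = (t - 5)^2*(t + 3)*(t + 1)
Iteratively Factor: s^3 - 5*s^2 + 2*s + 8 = (s + 1)*(s^2 - 6*s + 8) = (s - 2)*(s + 1)*(s - 4)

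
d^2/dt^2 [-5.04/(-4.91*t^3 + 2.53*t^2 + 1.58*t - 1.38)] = ((25.5024 - 148.4784*t)*(4.91*t^3 - 2.53*t^2 - 1.58*t + 1.38) + 5.04*(-29.46*t^2 + 10.12*t + 3.16)*(-14.73*t^2 + 5.06*t + 1.58))/(4.91*t^3 - 2.53*t^2 - 1.58*t + 1.38)^3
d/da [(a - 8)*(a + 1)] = 2*a - 7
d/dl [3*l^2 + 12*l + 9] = 6*l + 12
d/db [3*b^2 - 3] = 6*b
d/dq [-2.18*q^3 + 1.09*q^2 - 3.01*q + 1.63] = -6.54*q^2 + 2.18*q - 3.01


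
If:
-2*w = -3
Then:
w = 3/2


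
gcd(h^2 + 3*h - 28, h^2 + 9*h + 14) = h + 7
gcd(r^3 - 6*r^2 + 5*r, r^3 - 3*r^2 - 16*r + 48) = 1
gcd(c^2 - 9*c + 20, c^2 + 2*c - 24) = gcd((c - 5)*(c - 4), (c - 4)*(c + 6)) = c - 4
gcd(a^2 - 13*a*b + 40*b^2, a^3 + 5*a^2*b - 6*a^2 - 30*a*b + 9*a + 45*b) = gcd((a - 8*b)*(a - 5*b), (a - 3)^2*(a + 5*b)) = 1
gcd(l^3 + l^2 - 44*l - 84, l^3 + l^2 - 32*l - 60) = l + 2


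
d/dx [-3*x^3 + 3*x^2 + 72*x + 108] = -9*x^2 + 6*x + 72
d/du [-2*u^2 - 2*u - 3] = -4*u - 2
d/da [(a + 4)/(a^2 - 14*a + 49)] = (-a - 15)/(a^3 - 21*a^2 + 147*a - 343)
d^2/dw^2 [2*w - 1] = 0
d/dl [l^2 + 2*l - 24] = 2*l + 2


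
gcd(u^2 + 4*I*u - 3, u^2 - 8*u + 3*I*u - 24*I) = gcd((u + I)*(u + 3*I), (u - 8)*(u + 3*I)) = u + 3*I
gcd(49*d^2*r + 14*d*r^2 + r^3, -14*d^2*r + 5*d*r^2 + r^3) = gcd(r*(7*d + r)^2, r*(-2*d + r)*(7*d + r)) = 7*d*r + r^2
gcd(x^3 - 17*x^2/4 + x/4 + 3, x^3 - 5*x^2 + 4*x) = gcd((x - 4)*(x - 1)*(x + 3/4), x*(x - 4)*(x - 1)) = x^2 - 5*x + 4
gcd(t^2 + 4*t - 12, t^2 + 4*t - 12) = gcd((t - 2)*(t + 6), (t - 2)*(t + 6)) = t^2 + 4*t - 12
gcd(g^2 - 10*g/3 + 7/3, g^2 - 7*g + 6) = g - 1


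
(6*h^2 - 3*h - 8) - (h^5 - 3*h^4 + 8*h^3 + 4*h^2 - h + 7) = -h^5 + 3*h^4 - 8*h^3 + 2*h^2 - 2*h - 15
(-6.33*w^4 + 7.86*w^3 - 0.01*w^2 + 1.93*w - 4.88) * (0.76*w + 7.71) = -4.8108*w^5 - 42.8307*w^4 + 60.593*w^3 + 1.3897*w^2 + 11.1715*w - 37.6248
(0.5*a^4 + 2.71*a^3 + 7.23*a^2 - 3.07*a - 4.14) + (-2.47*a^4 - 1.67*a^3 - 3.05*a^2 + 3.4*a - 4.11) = -1.97*a^4 + 1.04*a^3 + 4.18*a^2 + 0.33*a - 8.25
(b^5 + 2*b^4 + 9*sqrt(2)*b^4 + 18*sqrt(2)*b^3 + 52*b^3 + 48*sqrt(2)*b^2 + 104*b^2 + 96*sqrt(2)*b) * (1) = b^5 + 2*b^4 + 9*sqrt(2)*b^4 + 18*sqrt(2)*b^3 + 52*b^3 + 48*sqrt(2)*b^2 + 104*b^2 + 96*sqrt(2)*b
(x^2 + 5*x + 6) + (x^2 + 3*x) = 2*x^2 + 8*x + 6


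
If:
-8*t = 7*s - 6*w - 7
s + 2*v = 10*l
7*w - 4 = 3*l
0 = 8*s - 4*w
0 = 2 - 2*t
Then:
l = -2/5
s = 1/5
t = 1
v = -21/10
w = 2/5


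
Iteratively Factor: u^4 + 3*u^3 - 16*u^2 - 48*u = (u - 4)*(u^3 + 7*u^2 + 12*u) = u*(u - 4)*(u^2 + 7*u + 12) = u*(u - 4)*(u + 3)*(u + 4)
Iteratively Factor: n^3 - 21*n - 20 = (n + 4)*(n^2 - 4*n - 5) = (n + 1)*(n + 4)*(n - 5)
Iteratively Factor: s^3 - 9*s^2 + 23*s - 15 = (s - 1)*(s^2 - 8*s + 15) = (s - 3)*(s - 1)*(s - 5)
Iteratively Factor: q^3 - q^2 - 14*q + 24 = (q + 4)*(q^2 - 5*q + 6) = (q - 3)*(q + 4)*(q - 2)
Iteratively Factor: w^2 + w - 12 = (w + 4)*(w - 3)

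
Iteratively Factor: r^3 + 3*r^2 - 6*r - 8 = (r - 2)*(r^2 + 5*r + 4) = (r - 2)*(r + 1)*(r + 4)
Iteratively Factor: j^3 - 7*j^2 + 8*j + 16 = (j + 1)*(j^2 - 8*j + 16) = (j - 4)*(j + 1)*(j - 4)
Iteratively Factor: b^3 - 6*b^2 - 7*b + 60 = (b - 4)*(b^2 - 2*b - 15) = (b - 4)*(b + 3)*(b - 5)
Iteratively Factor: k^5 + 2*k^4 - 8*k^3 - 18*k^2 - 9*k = (k - 3)*(k^4 + 5*k^3 + 7*k^2 + 3*k) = (k - 3)*(k + 3)*(k^3 + 2*k^2 + k) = k*(k - 3)*(k + 3)*(k^2 + 2*k + 1) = k*(k - 3)*(k + 1)*(k + 3)*(k + 1)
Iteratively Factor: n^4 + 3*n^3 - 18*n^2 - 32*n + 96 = (n - 2)*(n^3 + 5*n^2 - 8*n - 48) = (n - 3)*(n - 2)*(n^2 + 8*n + 16) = (n - 3)*(n - 2)*(n + 4)*(n + 4)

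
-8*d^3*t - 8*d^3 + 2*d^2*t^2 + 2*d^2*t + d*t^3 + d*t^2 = (-2*d + t)*(4*d + t)*(d*t + d)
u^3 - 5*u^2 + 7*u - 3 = (u - 3)*(u - 1)^2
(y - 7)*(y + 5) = y^2 - 2*y - 35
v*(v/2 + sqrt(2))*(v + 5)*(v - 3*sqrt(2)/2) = v^4/2 + sqrt(2)*v^3/4 + 5*v^3/2 - 3*v^2 + 5*sqrt(2)*v^2/4 - 15*v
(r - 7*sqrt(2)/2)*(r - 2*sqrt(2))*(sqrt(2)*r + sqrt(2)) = sqrt(2)*r^3 - 11*r^2 + sqrt(2)*r^2 - 11*r + 14*sqrt(2)*r + 14*sqrt(2)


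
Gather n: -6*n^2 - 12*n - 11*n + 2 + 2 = -6*n^2 - 23*n + 4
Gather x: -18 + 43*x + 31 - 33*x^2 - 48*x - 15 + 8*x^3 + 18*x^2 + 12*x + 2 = 8*x^3 - 15*x^2 + 7*x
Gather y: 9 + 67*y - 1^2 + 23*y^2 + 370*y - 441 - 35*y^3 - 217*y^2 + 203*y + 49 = -35*y^3 - 194*y^2 + 640*y - 384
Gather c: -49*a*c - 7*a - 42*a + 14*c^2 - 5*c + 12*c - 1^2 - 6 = -49*a + 14*c^2 + c*(7 - 49*a) - 7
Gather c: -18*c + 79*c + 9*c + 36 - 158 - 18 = 70*c - 140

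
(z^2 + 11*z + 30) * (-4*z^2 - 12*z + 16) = -4*z^4 - 56*z^3 - 236*z^2 - 184*z + 480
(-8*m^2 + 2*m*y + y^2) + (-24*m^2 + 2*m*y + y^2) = -32*m^2 + 4*m*y + 2*y^2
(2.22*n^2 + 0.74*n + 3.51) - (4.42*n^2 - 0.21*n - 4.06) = -2.2*n^2 + 0.95*n + 7.57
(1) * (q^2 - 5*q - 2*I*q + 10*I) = q^2 - 5*q - 2*I*q + 10*I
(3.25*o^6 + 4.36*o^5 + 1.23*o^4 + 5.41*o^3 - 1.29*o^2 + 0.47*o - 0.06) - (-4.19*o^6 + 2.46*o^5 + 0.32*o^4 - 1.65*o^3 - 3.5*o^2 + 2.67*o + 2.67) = 7.44*o^6 + 1.9*o^5 + 0.91*o^4 + 7.06*o^3 + 2.21*o^2 - 2.2*o - 2.73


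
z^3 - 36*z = z*(z - 6)*(z + 6)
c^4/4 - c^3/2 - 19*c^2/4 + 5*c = c*(c/4 + 1)*(c - 5)*(c - 1)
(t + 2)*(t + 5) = t^2 + 7*t + 10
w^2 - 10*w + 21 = (w - 7)*(w - 3)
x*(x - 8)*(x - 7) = x^3 - 15*x^2 + 56*x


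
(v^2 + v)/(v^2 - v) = (v + 1)/(v - 1)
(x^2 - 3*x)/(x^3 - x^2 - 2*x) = (3 - x)/(-x^2 + x + 2)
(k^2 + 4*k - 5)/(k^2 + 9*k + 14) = (k^2 + 4*k - 5)/(k^2 + 9*k + 14)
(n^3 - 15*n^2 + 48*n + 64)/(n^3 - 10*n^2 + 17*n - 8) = (n^2 - 7*n - 8)/(n^2 - 2*n + 1)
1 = 1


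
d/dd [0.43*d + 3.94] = 0.430000000000000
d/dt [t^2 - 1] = 2*t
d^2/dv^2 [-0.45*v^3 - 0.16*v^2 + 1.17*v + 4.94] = -2.7*v - 0.32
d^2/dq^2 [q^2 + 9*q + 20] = 2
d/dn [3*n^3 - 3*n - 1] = 9*n^2 - 3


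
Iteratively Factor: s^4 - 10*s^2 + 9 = (s + 1)*(s^3 - s^2 - 9*s + 9) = (s - 1)*(s + 1)*(s^2 - 9) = (s - 1)*(s + 1)*(s + 3)*(s - 3)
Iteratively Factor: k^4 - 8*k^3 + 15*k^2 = (k - 5)*(k^3 - 3*k^2) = (k - 5)*(k - 3)*(k^2) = k*(k - 5)*(k - 3)*(k)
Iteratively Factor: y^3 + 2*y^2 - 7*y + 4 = (y - 1)*(y^2 + 3*y - 4) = (y - 1)*(y + 4)*(y - 1)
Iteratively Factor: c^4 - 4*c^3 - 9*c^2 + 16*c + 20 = (c + 1)*(c^3 - 5*c^2 - 4*c + 20) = (c + 1)*(c + 2)*(c^2 - 7*c + 10) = (c - 2)*(c + 1)*(c + 2)*(c - 5)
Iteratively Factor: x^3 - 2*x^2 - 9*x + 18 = (x + 3)*(x^2 - 5*x + 6) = (x - 3)*(x + 3)*(x - 2)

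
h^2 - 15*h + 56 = (h - 8)*(h - 7)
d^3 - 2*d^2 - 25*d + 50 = (d - 5)*(d - 2)*(d + 5)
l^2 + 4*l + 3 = (l + 1)*(l + 3)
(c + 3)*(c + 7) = c^2 + 10*c + 21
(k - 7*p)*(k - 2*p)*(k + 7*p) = k^3 - 2*k^2*p - 49*k*p^2 + 98*p^3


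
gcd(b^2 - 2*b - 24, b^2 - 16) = b + 4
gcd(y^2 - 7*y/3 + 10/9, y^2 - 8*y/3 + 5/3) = y - 5/3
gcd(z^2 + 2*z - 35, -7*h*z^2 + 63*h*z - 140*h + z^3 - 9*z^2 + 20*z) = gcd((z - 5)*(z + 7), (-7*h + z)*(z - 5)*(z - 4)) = z - 5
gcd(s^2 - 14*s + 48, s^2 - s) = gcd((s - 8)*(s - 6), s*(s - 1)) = 1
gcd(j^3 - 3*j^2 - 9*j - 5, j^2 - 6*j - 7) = j + 1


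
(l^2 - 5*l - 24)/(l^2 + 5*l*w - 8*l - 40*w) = (l + 3)/(l + 5*w)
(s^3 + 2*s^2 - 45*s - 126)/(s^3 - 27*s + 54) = (s^2 - 4*s - 21)/(s^2 - 6*s + 9)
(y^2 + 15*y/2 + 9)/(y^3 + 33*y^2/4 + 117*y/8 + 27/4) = 4/(4*y + 3)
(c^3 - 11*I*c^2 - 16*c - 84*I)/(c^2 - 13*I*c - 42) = c + 2*I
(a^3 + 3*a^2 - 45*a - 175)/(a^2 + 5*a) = a - 2 - 35/a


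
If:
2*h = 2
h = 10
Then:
No Solution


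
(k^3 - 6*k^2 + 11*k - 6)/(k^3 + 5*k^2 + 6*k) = (k^3 - 6*k^2 + 11*k - 6)/(k*(k^2 + 5*k + 6))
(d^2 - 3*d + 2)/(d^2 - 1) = (d - 2)/(d + 1)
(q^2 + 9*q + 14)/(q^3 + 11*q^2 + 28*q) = (q + 2)/(q*(q + 4))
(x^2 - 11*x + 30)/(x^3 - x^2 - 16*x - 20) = (x - 6)/(x^2 + 4*x + 4)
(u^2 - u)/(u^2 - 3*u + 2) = u/(u - 2)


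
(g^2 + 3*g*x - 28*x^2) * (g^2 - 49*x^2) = g^4 + 3*g^3*x - 77*g^2*x^2 - 147*g*x^3 + 1372*x^4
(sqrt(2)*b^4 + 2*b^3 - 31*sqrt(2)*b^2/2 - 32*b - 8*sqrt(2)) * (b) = sqrt(2)*b^5 + 2*b^4 - 31*sqrt(2)*b^3/2 - 32*b^2 - 8*sqrt(2)*b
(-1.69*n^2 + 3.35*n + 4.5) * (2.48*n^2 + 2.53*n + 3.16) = -4.1912*n^4 + 4.0323*n^3 + 14.2951*n^2 + 21.971*n + 14.22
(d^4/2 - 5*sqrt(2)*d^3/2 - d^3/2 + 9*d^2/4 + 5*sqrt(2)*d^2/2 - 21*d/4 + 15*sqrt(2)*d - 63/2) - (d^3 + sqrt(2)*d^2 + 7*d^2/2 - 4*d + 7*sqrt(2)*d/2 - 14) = d^4/2 - 5*sqrt(2)*d^3/2 - 3*d^3/2 - 5*d^2/4 + 3*sqrt(2)*d^2/2 - 5*d/4 + 23*sqrt(2)*d/2 - 35/2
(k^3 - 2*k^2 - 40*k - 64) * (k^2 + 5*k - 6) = k^5 + 3*k^4 - 56*k^3 - 252*k^2 - 80*k + 384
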